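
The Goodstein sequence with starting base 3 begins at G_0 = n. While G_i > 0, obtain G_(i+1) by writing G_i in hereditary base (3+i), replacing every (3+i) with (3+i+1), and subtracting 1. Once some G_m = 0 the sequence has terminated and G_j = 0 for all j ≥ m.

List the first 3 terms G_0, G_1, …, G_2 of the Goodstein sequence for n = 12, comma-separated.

12, 19, 27

G_0 = 12. HB_3(12) = 3^2 + 3. Bump = 20. G_1 = 19.
G_1 = 19. HB_4(19) = 4^2 + 3. Bump = 28. G_2 = 27.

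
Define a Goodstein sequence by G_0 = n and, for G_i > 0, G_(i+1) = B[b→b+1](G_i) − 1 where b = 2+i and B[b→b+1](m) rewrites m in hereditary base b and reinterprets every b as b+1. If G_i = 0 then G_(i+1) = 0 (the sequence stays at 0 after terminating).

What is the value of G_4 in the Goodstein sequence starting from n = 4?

[0] 4 ≡ 2^2 (base 2). Lift 3: 27. −1: 26.
[1] 26 ≡ 2·3^2 + 2·3 + 2 (base 3). Lift 4: 42. −1: 41.
[2] 41 ≡ 2·4^2 + 2·4 + 1 (base 4). Lift 5: 61. −1: 60.
[3] 60 ≡ 2·5^2 + 2·5 (base 5). Lift 6: 84. −1: 83.
[4] 83 ≡ 2·6^2 + 6 + 5 (base 6). Lift 7: 110. −1: 109.

83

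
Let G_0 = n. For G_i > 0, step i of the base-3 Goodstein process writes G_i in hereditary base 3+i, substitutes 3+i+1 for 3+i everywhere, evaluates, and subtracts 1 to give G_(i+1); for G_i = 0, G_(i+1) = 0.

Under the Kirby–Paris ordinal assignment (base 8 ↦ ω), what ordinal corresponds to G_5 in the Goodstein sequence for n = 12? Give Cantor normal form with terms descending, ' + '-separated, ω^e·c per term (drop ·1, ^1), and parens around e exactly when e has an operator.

ω·7 + 7

base 3: 12 = 3^2 + 3; at 4: 4^2 + 4 = 20; next = 19
base 4: 19 = 4^2 + 3; at 5: 5^2 + 3 = 28; next = 27
base 5: 27 = 5^2 + 2; at 6: 6^2 + 2 = 38; next = 37
base 6: 37 = 6^2 + 1; at 7: 7^2 + 1 = 50; next = 49
base 7: 49 = 7^2; at 8: 8^2 = 64; next = 63
base 8: 63 = 7·8 + 7; at 9: 7·9 + 7 = 70; next = 69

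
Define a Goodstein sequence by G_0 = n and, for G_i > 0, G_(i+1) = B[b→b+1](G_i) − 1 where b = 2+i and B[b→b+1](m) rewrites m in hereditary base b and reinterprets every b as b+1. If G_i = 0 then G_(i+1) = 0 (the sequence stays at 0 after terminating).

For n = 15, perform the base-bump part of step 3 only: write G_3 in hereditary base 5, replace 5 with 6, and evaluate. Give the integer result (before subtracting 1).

(0) 15|_2 = 2^(2 + 1) + 2^2 + 2 + 1 ↦ 3^(3 + 1) + 3^3 + 3 + 1|_3 = 112 ⇒ 111
(1) 111|_3 = 3^(3 + 1) + 3^3 + 3 ↦ 4^(4 + 1) + 4^4 + 4|_4 = 1284 ⇒ 1283
(2) 1283|_4 = 4^(4 + 1) + 4^4 + 3 ↦ 5^(5 + 1) + 5^5 + 3|_5 = 18753 ⇒ 18752
(3) 18752|_5 = 5^(5 + 1) + 5^5 + 2 ↦ 6^(6 + 1) + 6^6 + 2|_6 = 326594 ⇒ 326593

326594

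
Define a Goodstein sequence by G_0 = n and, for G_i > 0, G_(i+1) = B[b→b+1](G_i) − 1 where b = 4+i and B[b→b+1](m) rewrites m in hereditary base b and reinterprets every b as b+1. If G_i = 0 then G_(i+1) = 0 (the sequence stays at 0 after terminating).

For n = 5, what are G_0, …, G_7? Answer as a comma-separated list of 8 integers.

[0] 5 ≡ 4 + 1 (base 4). Lift 5: 6. −1: 5.
[1] 5 ≡ 5 (base 5). Lift 6: 6. −1: 5.
[2] 5 ≡ 5 (base 6). Lift 7: 5. −1: 4.
[3] 4 ≡ 4 (base 7). Lift 8: 4. −1: 3.
[4] 3 ≡ 3 (base 8). Lift 9: 3. −1: 2.
[5] 2 ≡ 2 (base 9). Lift 10: 2. −1: 1.
[6] 1 ≡ 1 (base 10). Lift 11: 1. −1: 0.

5, 5, 5, 4, 3, 2, 1, 0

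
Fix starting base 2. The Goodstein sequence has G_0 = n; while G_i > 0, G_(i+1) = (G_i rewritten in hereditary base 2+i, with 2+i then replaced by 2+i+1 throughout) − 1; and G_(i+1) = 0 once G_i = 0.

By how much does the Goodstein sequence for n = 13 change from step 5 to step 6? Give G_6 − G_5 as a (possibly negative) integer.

base 2: 13 = 2^(2 + 1) + 2^2 + 1; at 3: 3^(3 + 1) + 3^3 + 1 = 109; next = 108
base 3: 108 = 3^(3 + 1) + 3^3; at 4: 4^(4 + 1) + 4^4 = 1280; next = 1279
base 4: 1279 = 4^(4 + 1) + 3·4^3 + 3·4^2 + 3·4 + 3; at 5: 5^(5 + 1) + 3·5^3 + 3·5^2 + 3·5 + 3 = 16093; next = 16092
base 5: 16092 = 5^(5 + 1) + 3·5^3 + 3·5^2 + 3·5 + 2; at 6: 6^(6 + 1) + 3·6^3 + 3·6^2 + 3·6 + 2 = 280712; next = 280711
base 6: 280711 = 6^(6 + 1) + 3·6^3 + 3·6^2 + 3·6 + 1; at 7: 7^(7 + 1) + 3·7^3 + 3·7^2 + 3·7 + 1 = 5765999; next = 5765998
base 7: 5765998 = 7^(7 + 1) + 3·7^3 + 3·7^2 + 3·7; at 8: 8^(8 + 1) + 3·8^3 + 3·8^2 + 3·8 = 134219480; next = 134219479

128453481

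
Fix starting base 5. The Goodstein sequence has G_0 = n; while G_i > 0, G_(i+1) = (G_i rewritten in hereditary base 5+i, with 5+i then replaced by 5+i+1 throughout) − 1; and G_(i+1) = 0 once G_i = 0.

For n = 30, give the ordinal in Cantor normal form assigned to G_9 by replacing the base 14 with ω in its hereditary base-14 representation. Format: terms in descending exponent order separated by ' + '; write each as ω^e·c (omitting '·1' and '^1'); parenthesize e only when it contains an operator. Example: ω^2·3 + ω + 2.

(0) 30|_5 = 5^2 + 5 ↦ 6^2 + 6|_6 = 42 ⇒ 41
(1) 41|_6 = 6^2 + 5 ↦ 7^2 + 5|_7 = 54 ⇒ 53
(2) 53|_7 = 7^2 + 4 ↦ 8^2 + 4|_8 = 68 ⇒ 67
(3) 67|_8 = 8^2 + 3 ↦ 9^2 + 3|_9 = 84 ⇒ 83
(4) 83|_9 = 9^2 + 2 ↦ 10^2 + 2|_10 = 102 ⇒ 101
(5) 101|_10 = 10^2 + 1 ↦ 11^2 + 1|_11 = 122 ⇒ 121
(6) 121|_11 = 11^2 ↦ 12^2|_12 = 144 ⇒ 143
(7) 143|_12 = 11·12 + 11 ↦ 11·13 + 11|_13 = 154 ⇒ 153
(8) 153|_13 = 11·13 + 10 ↦ 11·14 + 10|_14 = 164 ⇒ 163

ω·11 + 9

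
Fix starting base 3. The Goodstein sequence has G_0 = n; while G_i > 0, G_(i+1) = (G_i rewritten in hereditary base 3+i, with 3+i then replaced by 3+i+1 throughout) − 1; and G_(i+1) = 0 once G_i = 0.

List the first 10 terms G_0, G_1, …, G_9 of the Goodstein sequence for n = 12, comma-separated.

12, 19, 27, 37, 49, 63, 69, 75, 81, 87

G_0 = 12. HB_3(12) = 3^2 + 3. Bump = 20. G_1 = 19.
G_1 = 19. HB_4(19) = 4^2 + 3. Bump = 28. G_2 = 27.
G_2 = 27. HB_5(27) = 5^2 + 2. Bump = 38. G_3 = 37.
G_3 = 37. HB_6(37) = 6^2 + 1. Bump = 50. G_4 = 49.
G_4 = 49. HB_7(49) = 7^2. Bump = 64. G_5 = 63.
G_5 = 63. HB_8(63) = 7·8 + 7. Bump = 70. G_6 = 69.
G_6 = 69. HB_9(69) = 7·9 + 6. Bump = 76. G_7 = 75.
G_7 = 75. HB_10(75) = 7·10 + 5. Bump = 82. G_8 = 81.
G_8 = 81. HB_11(81) = 7·11 + 4. Bump = 88. G_9 = 87.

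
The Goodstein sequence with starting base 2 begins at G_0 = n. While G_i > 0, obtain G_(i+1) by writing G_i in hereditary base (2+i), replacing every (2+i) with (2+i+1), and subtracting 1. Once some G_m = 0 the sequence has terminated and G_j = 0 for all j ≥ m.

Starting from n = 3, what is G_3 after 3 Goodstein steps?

G_0 = 3. HB_2(3) = 2 + 1. Bump = 4. G_1 = 3.
G_1 = 3. HB_3(3) = 3. Bump = 4. G_2 = 3.
G_2 = 3. HB_4(3) = 3. Bump = 3. G_3 = 2.
G_3 = 2. HB_5(2) = 2. Bump = 2. G_4 = 1.

2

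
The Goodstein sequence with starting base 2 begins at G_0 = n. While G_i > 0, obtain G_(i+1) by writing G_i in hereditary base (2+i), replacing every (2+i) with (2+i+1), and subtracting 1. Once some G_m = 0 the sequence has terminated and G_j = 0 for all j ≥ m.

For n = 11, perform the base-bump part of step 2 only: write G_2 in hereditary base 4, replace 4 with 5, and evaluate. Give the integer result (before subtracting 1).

[0] 11 ≡ 2^(2 + 1) + 2 + 1 (base 2). Lift 3: 85. −1: 84.
[1] 84 ≡ 3^(3 + 1) + 3 (base 3). Lift 4: 1028. −1: 1027.
[2] 1027 ≡ 4^(4 + 1) + 3 (base 4). Lift 5: 15628. −1: 15627.

15628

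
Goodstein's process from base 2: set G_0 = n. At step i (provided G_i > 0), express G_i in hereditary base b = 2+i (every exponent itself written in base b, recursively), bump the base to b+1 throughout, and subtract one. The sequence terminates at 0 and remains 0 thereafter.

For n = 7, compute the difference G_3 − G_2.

2868

step 0: 7 = 2^2 + 2 + 1; sub 3 for 2: 3^3 + 3 + 1; = 31; G_1 = 31−1 = 30
step 1: 30 = 3^3 + 3; sub 4 for 3: 4^4 + 4; = 260; G_2 = 260−1 = 259
step 2: 259 = 4^4 + 3; sub 5 for 4: 5^5 + 3; = 3128; G_3 = 3128−1 = 3127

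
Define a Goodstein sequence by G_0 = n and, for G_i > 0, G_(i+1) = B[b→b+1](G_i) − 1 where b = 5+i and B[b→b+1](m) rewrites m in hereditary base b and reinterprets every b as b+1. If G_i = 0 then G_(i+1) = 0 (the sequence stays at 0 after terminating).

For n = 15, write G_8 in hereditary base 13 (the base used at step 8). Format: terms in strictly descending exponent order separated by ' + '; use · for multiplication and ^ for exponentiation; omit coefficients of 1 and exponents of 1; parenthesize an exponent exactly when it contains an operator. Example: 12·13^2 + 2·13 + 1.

13 + 10

i=0: 15 = 3·5 (b=5); 5→6: 3·6 = 18; 18−1 = 17
i=1: 17 = 2·6 + 5 (b=6); 6→7: 2·7 + 5 = 19; 19−1 = 18
i=2: 18 = 2·7 + 4 (b=7); 7→8: 2·8 + 4 = 20; 20−1 = 19
i=3: 19 = 2·8 + 3 (b=8); 8→9: 2·9 + 3 = 21; 21−1 = 20
i=4: 20 = 2·9 + 2 (b=9); 9→10: 2·10 + 2 = 22; 22−1 = 21
i=5: 21 = 2·10 + 1 (b=10); 10→11: 2·11 + 1 = 23; 23−1 = 22
i=6: 22 = 2·11 (b=11); 11→12: 2·12 = 24; 24−1 = 23
i=7: 23 = 12 + 11 (b=12); 12→13: 13 + 11 = 24; 24−1 = 23
i=8: 23 = 13 + 10 (b=13); 13→14: 14 + 10 = 24; 24−1 = 23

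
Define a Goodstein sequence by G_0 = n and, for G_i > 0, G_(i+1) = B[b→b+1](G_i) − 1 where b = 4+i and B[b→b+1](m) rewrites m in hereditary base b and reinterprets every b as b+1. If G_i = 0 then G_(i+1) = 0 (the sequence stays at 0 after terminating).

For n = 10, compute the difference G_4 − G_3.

0

10 —HB4→ 2·4 + 2 —bump→ 2·5 + 2 = 12 —(−1)→ 11
11 —HB5→ 2·5 + 1 —bump→ 2·6 + 1 = 13 —(−1)→ 12
12 —HB6→ 2·6 —bump→ 2·7 = 14 —(−1)→ 13
13 —HB7→ 7 + 6 —bump→ 8 + 6 = 14 —(−1)→ 13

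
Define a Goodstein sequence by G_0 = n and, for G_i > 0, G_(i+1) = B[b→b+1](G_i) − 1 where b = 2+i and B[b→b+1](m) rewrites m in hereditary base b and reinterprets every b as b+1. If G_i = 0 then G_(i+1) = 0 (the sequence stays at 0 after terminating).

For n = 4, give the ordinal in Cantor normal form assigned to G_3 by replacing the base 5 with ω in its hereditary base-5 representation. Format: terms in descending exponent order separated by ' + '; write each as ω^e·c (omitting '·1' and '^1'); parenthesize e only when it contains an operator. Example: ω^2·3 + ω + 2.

G_0=4  [base 2] 2^2  →[2↦3]→  3^3 = 27  −1 ⇒ G_1=26
G_1=26  [base 3] 2·3^2 + 2·3 + 2  →[3↦4]→  2·4^2 + 2·4 + 2 = 42  −1 ⇒ G_2=41
G_2=41  [base 4] 2·4^2 + 2·4 + 1  →[4↦5]→  2·5^2 + 2·5 + 1 = 61  −1 ⇒ G_3=60
G_3=60  [base 5] 2·5^2 + 2·5  →[5↦6]→  2·6^2 + 2·6 = 84  −1 ⇒ G_4=83

ω^2·2 + ω·2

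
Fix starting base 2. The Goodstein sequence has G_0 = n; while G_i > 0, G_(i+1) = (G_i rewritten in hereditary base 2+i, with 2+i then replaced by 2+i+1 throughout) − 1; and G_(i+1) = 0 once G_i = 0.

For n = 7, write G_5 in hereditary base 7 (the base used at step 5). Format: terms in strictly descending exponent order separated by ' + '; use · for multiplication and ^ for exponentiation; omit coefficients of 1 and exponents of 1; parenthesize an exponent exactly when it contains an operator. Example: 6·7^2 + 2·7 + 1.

7^7

7 —HB2→ 2^2 + 2 + 1 —bump→ 3^3 + 3 + 1 = 31 —(−1)→ 30
30 —HB3→ 3^3 + 3 —bump→ 4^4 + 4 = 260 —(−1)→ 259
259 —HB4→ 4^4 + 3 —bump→ 5^5 + 3 = 3128 —(−1)→ 3127
3127 —HB5→ 5^5 + 2 —bump→ 6^6 + 2 = 46658 —(−1)→ 46657
46657 —HB6→ 6^6 + 1 —bump→ 7^7 + 1 = 823544 —(−1)→ 823543
823543 —HB7→ 7^7 —bump→ 8^8 = 16777216 —(−1)→ 16777215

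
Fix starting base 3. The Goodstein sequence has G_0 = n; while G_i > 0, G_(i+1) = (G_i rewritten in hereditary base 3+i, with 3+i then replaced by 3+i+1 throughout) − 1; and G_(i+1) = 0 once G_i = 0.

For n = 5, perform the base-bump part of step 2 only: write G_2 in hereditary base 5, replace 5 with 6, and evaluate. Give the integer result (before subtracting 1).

base 3: 5 = 3 + 2; at 4: 4 + 2 = 6; next = 5
base 4: 5 = 4 + 1; at 5: 5 + 1 = 6; next = 5

6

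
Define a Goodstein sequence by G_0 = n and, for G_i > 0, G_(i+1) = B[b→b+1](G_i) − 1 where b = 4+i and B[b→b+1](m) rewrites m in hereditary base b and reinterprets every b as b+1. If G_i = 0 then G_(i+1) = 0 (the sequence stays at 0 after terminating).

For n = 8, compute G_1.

G_0=8  [base 4] 2·4  →[4↦5]→  2·5 = 10  −1 ⇒ G_1=9
G_1=9  [base 5] 5 + 4  →[5↦6]→  6 + 4 = 10  −1 ⇒ G_2=9

9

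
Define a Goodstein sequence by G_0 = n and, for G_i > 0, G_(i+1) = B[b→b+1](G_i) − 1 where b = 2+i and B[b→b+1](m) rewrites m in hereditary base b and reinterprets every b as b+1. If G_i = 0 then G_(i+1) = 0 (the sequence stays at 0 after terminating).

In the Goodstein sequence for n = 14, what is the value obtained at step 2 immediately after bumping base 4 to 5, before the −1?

i=0: 14 = 2^(2 + 1) + 2^2 + 2 (b=2); 2→3: 3^(3 + 1) + 3^3 + 3 = 111; 111−1 = 110
i=1: 110 = 3^(3 + 1) + 3^3 + 2 (b=3); 3→4: 4^(4 + 1) + 4^4 + 2 = 1282; 1282−1 = 1281

18751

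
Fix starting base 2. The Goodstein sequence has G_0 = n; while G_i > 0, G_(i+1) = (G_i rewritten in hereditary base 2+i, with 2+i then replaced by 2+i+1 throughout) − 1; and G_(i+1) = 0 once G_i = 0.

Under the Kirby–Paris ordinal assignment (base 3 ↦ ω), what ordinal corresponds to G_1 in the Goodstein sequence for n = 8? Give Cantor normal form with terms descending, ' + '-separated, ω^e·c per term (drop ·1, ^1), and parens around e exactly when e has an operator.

8 —HB2→ 2^(2 + 1) —bump→ 3^(3 + 1) = 81 —(−1)→ 80
80 —HB3→ 2·3^3 + 2·3^2 + 2·3 + 2 —bump→ 2·4^4 + 2·4^2 + 2·4 + 2 = 554 —(−1)→ 553

ω^ω·2 + ω^2·2 + ω·2 + 2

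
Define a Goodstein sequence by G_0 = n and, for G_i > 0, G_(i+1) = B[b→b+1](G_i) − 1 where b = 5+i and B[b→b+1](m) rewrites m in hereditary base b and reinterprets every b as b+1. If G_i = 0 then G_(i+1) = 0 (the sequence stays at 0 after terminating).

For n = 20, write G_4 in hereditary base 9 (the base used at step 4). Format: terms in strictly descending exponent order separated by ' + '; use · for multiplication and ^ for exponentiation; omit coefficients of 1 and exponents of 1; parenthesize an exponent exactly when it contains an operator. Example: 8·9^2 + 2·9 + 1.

3·9 + 2

base 5: 20 = 4·5; at 6: 4·6 = 24; next = 23
base 6: 23 = 3·6 + 5; at 7: 3·7 + 5 = 26; next = 25
base 7: 25 = 3·7 + 4; at 8: 3·8 + 4 = 28; next = 27
base 8: 27 = 3·8 + 3; at 9: 3·9 + 3 = 30; next = 29
base 9: 29 = 3·9 + 2; at 10: 3·10 + 2 = 32; next = 31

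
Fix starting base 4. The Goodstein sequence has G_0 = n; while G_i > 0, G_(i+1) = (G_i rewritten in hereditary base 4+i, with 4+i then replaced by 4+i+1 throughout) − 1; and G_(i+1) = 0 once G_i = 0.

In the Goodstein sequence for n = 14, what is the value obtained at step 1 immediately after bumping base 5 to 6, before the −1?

19

G_0=14  [base 4] 3·4 + 2  →[4↦5]→  3·5 + 2 = 17  −1 ⇒ G_1=16
G_1=16  [base 5] 3·5 + 1  →[5↦6]→  3·6 + 1 = 19  −1 ⇒ G_2=18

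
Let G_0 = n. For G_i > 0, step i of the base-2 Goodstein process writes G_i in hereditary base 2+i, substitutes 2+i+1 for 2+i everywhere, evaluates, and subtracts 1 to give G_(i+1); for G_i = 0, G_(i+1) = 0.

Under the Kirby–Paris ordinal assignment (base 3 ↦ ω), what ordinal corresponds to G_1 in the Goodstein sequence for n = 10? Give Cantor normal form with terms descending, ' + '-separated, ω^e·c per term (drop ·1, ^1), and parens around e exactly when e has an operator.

G_0=10  [base 2] 2^(2 + 1) + 2  →[2↦3]→  3^(3 + 1) + 3 = 84  −1 ⇒ G_1=83
G_1=83  [base 3] 3^(3 + 1) + 2  →[3↦4]→  4^(4 + 1) + 2 = 1026  −1 ⇒ G_2=1025

ω^(ω + 1) + 2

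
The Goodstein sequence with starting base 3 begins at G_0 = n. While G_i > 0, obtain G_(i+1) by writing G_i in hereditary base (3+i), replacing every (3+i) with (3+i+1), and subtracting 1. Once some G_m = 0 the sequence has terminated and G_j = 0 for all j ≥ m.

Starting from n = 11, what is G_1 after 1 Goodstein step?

[0] 11 ≡ 3^2 + 2 (base 3). Lift 4: 18. −1: 17.
[1] 17 ≡ 4^2 + 1 (base 4). Lift 5: 26. −1: 25.

17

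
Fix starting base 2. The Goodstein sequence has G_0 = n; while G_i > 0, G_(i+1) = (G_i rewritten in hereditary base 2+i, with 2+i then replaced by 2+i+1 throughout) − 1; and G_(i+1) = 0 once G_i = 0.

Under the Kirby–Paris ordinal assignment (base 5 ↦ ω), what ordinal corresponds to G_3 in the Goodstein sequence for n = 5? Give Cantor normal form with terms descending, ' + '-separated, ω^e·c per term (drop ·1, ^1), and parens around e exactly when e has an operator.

[0] 5 ≡ 2^2 + 1 (base 2). Lift 3: 28. −1: 27.
[1] 27 ≡ 3^3 (base 3). Lift 4: 256. −1: 255.
[2] 255 ≡ 3·4^3 + 3·4^2 + 3·4 + 3 (base 4). Lift 5: 468. −1: 467.
[3] 467 ≡ 3·5^3 + 3·5^2 + 3·5 + 2 (base 5). Lift 6: 776. −1: 775.

ω^3·3 + ω^2·3 + ω·3 + 2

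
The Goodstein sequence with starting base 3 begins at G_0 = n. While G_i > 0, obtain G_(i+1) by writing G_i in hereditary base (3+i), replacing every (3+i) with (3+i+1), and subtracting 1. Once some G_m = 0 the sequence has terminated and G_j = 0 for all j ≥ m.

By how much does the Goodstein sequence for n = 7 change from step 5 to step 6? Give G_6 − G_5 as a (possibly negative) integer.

0

(0) 7|_3 = 2·3 + 1 ↦ 2·4 + 1|_4 = 9 ⇒ 8
(1) 8|_4 = 2·4 ↦ 2·5|_5 = 10 ⇒ 9
(2) 9|_5 = 5 + 4 ↦ 6 + 4|_6 = 10 ⇒ 9
(3) 9|_6 = 6 + 3 ↦ 7 + 3|_7 = 10 ⇒ 9
(4) 9|_7 = 7 + 2 ↦ 8 + 2|_8 = 10 ⇒ 9
(5) 9|_8 = 8 + 1 ↦ 9 + 1|_9 = 10 ⇒ 9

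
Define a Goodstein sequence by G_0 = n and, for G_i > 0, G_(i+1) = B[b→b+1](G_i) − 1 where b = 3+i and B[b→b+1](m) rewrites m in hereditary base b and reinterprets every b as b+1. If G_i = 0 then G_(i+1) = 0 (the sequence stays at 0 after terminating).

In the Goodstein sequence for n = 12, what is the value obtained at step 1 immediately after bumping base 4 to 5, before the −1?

28

G_0 = 12. HB_3(12) = 3^2 + 3. Bump = 20. G_1 = 19.
G_1 = 19. HB_4(19) = 4^2 + 3. Bump = 28. G_2 = 27.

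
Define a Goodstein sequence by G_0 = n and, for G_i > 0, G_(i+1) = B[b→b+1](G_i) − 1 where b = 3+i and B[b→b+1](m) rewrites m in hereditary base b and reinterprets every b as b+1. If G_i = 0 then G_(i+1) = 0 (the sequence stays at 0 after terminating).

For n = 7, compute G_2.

7 —HB3→ 2·3 + 1 —bump→ 2·4 + 1 = 9 —(−1)→ 8
8 —HB4→ 2·4 —bump→ 2·5 = 10 —(−1)→ 9

9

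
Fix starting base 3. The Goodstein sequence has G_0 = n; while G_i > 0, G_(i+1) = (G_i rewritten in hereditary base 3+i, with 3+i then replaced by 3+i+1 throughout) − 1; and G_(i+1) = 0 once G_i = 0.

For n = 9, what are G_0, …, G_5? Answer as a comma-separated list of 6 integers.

i=0: 9 = 3^2 (b=3); 3→4: 4^2 = 16; 16−1 = 15
i=1: 15 = 3·4 + 3 (b=4); 4→5: 3·5 + 3 = 18; 18−1 = 17
i=2: 17 = 3·5 + 2 (b=5); 5→6: 3·6 + 2 = 20; 20−1 = 19
i=3: 19 = 3·6 + 1 (b=6); 6→7: 3·7 + 1 = 22; 22−1 = 21
i=4: 21 = 3·7 (b=7); 7→8: 3·8 = 24; 24−1 = 23

9, 15, 17, 19, 21, 23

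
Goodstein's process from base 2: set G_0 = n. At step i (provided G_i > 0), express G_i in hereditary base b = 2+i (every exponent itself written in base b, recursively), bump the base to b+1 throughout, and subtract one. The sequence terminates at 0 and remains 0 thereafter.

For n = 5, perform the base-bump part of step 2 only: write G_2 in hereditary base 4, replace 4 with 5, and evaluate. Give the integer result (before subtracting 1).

[0] 5 ≡ 2^2 + 1 (base 2). Lift 3: 28. −1: 27.
[1] 27 ≡ 3^3 (base 3). Lift 4: 256. −1: 255.

468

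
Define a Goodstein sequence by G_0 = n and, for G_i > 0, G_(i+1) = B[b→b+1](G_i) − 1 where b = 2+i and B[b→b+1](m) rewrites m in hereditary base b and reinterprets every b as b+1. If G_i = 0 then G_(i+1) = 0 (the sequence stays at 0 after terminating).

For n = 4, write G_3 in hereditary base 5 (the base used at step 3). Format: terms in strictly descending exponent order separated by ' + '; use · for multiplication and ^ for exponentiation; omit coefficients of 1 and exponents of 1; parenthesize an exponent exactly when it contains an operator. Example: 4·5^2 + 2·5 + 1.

4 —HB2→ 2^2 —bump→ 3^3 = 27 —(−1)→ 26
26 —HB3→ 2·3^2 + 2·3 + 2 —bump→ 2·4^2 + 2·4 + 2 = 42 —(−1)→ 41
41 —HB4→ 2·4^2 + 2·4 + 1 —bump→ 2·5^2 + 2·5 + 1 = 61 —(−1)→ 60
60 —HB5→ 2·5^2 + 2·5 —bump→ 2·6^2 + 2·6 = 84 —(−1)→ 83

2·5^2 + 2·5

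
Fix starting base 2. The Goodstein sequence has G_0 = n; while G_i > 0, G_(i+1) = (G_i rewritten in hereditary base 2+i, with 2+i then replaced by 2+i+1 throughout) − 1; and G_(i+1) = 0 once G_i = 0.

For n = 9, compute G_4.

140743

[0] 9 ≡ 2^(2 + 1) + 1 (base 2). Lift 3: 82. −1: 81.
[1] 81 ≡ 3^(3 + 1) (base 3). Lift 4: 1024. −1: 1023.
[2] 1023 ≡ 3·4^4 + 3·4^3 + 3·4^2 + 3·4 + 3 (base 4). Lift 5: 9843. −1: 9842.
[3] 9842 ≡ 3·5^5 + 3·5^3 + 3·5^2 + 3·5 + 2 (base 5). Lift 6: 140744. −1: 140743.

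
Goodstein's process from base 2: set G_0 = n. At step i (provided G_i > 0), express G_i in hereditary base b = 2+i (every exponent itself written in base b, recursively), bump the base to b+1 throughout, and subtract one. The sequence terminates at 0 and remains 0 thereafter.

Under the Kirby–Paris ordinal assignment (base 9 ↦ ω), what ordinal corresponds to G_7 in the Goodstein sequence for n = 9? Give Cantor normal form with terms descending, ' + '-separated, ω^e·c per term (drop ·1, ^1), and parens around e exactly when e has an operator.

ω^ω·3 + ω^3·3 + ω^2·3 + ω·2 + 6

i=0: 9 = 2^(2 + 1) + 1 (b=2); 2→3: 3^(3 + 1) + 1 = 82; 82−1 = 81
i=1: 81 = 3^(3 + 1) (b=3); 3→4: 4^(4 + 1) = 1024; 1024−1 = 1023
i=2: 1023 = 3·4^4 + 3·4^3 + 3·4^2 + 3·4 + 3 (b=4); 4→5: 3·5^5 + 3·5^3 + 3·5^2 + 3·5 + 3 = 9843; 9843−1 = 9842
i=3: 9842 = 3·5^5 + 3·5^3 + 3·5^2 + 3·5 + 2 (b=5); 5→6: 3·6^6 + 3·6^3 + 3·6^2 + 3·6 + 2 = 140744; 140744−1 = 140743
i=4: 140743 = 3·6^6 + 3·6^3 + 3·6^2 + 3·6 + 1 (b=6); 6→7: 3·7^7 + 3·7^3 + 3·7^2 + 3·7 + 1 = 2471827; 2471827−1 = 2471826
i=5: 2471826 = 3·7^7 + 3·7^3 + 3·7^2 + 3·7 (b=7); 7→8: 3·8^8 + 3·8^3 + 3·8^2 + 3·8 = 50333400; 50333400−1 = 50333399
i=6: 50333399 = 3·8^8 + 3·8^3 + 3·8^2 + 2·8 + 7 (b=8); 8→9: 3·9^9 + 3·9^3 + 3·9^2 + 2·9 + 7 = 1162263922; 1162263922−1 = 1162263921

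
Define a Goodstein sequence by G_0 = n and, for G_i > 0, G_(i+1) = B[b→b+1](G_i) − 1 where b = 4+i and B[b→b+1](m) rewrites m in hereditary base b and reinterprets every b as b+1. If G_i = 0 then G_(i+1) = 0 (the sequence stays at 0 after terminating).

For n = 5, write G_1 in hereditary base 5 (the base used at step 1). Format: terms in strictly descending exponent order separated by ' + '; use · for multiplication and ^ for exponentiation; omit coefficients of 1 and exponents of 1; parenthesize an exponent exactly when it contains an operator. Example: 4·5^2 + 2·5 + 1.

5

5 —HB4→ 4 + 1 —bump→ 5 + 1 = 6 —(−1)→ 5
5 —HB5→ 5 —bump→ 6 = 6 —(−1)→ 5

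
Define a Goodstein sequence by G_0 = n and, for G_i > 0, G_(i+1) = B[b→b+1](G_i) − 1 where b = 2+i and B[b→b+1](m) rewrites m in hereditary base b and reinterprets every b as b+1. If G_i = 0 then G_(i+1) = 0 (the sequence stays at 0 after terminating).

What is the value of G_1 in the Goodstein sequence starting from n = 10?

83

G_0=10  [base 2] 2^(2 + 1) + 2  →[2↦3]→  3^(3 + 1) + 3 = 84  −1 ⇒ G_1=83
G_1=83  [base 3] 3^(3 + 1) + 2  →[3↦4]→  4^(4 + 1) + 2 = 1026  −1 ⇒ G_2=1025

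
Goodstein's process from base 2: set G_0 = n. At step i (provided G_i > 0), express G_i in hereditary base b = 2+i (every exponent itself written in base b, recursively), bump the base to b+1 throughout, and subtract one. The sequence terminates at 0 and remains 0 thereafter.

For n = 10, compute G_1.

(0) 10|_2 = 2^(2 + 1) + 2 ↦ 3^(3 + 1) + 3|_3 = 84 ⇒ 83
(1) 83|_3 = 3^(3 + 1) + 2 ↦ 4^(4 + 1) + 2|_4 = 1026 ⇒ 1025

83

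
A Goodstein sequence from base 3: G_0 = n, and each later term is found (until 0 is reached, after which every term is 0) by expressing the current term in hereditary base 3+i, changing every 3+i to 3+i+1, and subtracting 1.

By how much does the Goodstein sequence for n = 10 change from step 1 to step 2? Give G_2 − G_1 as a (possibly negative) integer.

G_0 = 10. HB_3(10) = 3^2 + 1. Bump = 17. G_1 = 16.
G_1 = 16. HB_4(16) = 4^2. Bump = 25. G_2 = 24.

8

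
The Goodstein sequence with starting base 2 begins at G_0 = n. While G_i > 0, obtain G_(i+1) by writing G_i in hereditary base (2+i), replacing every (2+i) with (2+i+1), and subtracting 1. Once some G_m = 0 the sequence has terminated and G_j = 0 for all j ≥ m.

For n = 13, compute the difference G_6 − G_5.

[0] 13 ≡ 2^(2 + 1) + 2^2 + 1 (base 2). Lift 3: 109. −1: 108.
[1] 108 ≡ 3^(3 + 1) + 3^3 (base 3). Lift 4: 1280. −1: 1279.
[2] 1279 ≡ 4^(4 + 1) + 3·4^3 + 3·4^2 + 3·4 + 3 (base 4). Lift 5: 16093. −1: 16092.
[3] 16092 ≡ 5^(5 + 1) + 3·5^3 + 3·5^2 + 3·5 + 2 (base 5). Lift 6: 280712. −1: 280711.
[4] 280711 ≡ 6^(6 + 1) + 3·6^3 + 3·6^2 + 3·6 + 1 (base 6). Lift 7: 5765999. −1: 5765998.
[5] 5765998 ≡ 7^(7 + 1) + 3·7^3 + 3·7^2 + 3·7 (base 7). Lift 8: 134219480. −1: 134219479.

128453481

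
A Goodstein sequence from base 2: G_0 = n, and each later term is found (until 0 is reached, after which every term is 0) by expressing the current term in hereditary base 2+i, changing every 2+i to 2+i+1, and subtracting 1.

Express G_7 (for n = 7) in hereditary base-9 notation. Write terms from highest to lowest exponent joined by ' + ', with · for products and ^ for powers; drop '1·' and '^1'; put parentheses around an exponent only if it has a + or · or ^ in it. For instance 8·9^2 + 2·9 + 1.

7·9^7 + 7·9^6 + 7·9^5 + 7·9^4 + 7·9^3 + 7·9^2 + 7·9 + 6

G_0 = 7. HB_2(7) = 2^2 + 2 + 1. Bump = 31. G_1 = 30.
G_1 = 30. HB_3(30) = 3^3 + 3. Bump = 260. G_2 = 259.
G_2 = 259. HB_4(259) = 4^4 + 3. Bump = 3128. G_3 = 3127.
G_3 = 3127. HB_5(3127) = 5^5 + 2. Bump = 46658. G_4 = 46657.
G_4 = 46657. HB_6(46657) = 6^6 + 1. Bump = 823544. G_5 = 823543.
G_5 = 823543. HB_7(823543) = 7^7. Bump = 16777216. G_6 = 16777215.
G_6 = 16777215. HB_8(16777215) = 7·8^7 + 7·8^6 + 7·8^5 + 7·8^4 + 7·8^3 + 7·8^2 + 7·8 + 7. Bump = 37665880. G_7 = 37665879.
G_7 = 37665879. HB_9(37665879) = 7·9^7 + 7·9^6 + 7·9^5 + 7·9^4 + 7·9^3 + 7·9^2 + 7·9 + 6. Bump = 77777776. G_8 = 77777775.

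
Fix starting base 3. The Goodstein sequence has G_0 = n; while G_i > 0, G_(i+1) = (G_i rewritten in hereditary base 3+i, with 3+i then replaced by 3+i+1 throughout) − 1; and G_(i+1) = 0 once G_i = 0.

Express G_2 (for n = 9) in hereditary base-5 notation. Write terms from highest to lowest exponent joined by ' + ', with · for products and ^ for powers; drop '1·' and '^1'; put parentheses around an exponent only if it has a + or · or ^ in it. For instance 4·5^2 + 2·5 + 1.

base 3: 9 = 3^2; at 4: 4^2 = 16; next = 15
base 4: 15 = 3·4 + 3; at 5: 3·5 + 3 = 18; next = 17
base 5: 17 = 3·5 + 2; at 6: 3·6 + 2 = 20; next = 19

3·5 + 2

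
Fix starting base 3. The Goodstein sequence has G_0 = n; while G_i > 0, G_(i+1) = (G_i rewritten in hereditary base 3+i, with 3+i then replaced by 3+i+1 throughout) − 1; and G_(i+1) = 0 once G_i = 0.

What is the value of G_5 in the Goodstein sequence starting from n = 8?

11

base 3: 8 = 2·3 + 2; at 4: 2·4 + 2 = 10; next = 9
base 4: 9 = 2·4 + 1; at 5: 2·5 + 1 = 11; next = 10
base 5: 10 = 2·5; at 6: 2·6 = 12; next = 11
base 6: 11 = 6 + 5; at 7: 7 + 5 = 12; next = 11
base 7: 11 = 7 + 4; at 8: 8 + 4 = 12; next = 11
base 8: 11 = 8 + 3; at 9: 9 + 3 = 12; next = 11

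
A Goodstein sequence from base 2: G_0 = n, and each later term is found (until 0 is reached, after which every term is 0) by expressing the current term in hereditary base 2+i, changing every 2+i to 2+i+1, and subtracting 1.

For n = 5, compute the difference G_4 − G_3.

308

i=0: 5 = 2^2 + 1 (b=2); 2→3: 3^3 + 1 = 28; 28−1 = 27
i=1: 27 = 3^3 (b=3); 3→4: 4^4 = 256; 256−1 = 255
i=2: 255 = 3·4^3 + 3·4^2 + 3·4 + 3 (b=4); 4→5: 3·5^3 + 3·5^2 + 3·5 + 3 = 468; 468−1 = 467
i=3: 467 = 3·5^3 + 3·5^2 + 3·5 + 2 (b=5); 5→6: 3·6^3 + 3·6^2 + 3·6 + 2 = 776; 776−1 = 775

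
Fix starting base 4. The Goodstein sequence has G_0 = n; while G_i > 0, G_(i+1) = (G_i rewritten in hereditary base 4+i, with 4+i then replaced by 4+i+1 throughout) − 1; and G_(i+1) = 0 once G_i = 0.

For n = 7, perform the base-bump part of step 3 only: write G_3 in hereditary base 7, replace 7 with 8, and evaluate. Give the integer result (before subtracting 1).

8

base 4: 7 = 4 + 3; at 5: 5 + 3 = 8; next = 7
base 5: 7 = 5 + 2; at 6: 6 + 2 = 8; next = 7
base 6: 7 = 6 + 1; at 7: 7 + 1 = 8; next = 7
base 7: 7 = 7; at 8: 8 = 8; next = 7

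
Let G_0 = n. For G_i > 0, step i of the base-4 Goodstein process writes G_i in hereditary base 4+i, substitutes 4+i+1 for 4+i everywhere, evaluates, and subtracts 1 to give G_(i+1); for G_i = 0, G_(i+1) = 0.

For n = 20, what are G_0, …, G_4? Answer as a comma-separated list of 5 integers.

20 —HB4→ 4^2 + 4 —bump→ 5^2 + 5 = 30 —(−1)→ 29
29 —HB5→ 5^2 + 4 —bump→ 6^2 + 4 = 40 —(−1)→ 39
39 —HB6→ 6^2 + 3 —bump→ 7^2 + 3 = 52 —(−1)→ 51
51 —HB7→ 7^2 + 2 —bump→ 8^2 + 2 = 66 —(−1)→ 65

20, 29, 39, 51, 65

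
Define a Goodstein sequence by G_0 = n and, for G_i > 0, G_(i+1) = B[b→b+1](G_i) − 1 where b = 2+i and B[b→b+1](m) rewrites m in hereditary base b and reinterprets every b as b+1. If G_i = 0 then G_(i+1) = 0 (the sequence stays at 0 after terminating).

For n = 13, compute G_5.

5765998

G_0 = 13. HB_2(13) = 2^(2 + 1) + 2^2 + 1. Bump = 109. G_1 = 108.
G_1 = 108. HB_3(108) = 3^(3 + 1) + 3^3. Bump = 1280. G_2 = 1279.
G_2 = 1279. HB_4(1279) = 4^(4 + 1) + 3·4^3 + 3·4^2 + 3·4 + 3. Bump = 16093. G_3 = 16092.
G_3 = 16092. HB_5(16092) = 5^(5 + 1) + 3·5^3 + 3·5^2 + 3·5 + 2. Bump = 280712. G_4 = 280711.
G_4 = 280711. HB_6(280711) = 6^(6 + 1) + 3·6^3 + 3·6^2 + 3·6 + 1. Bump = 5765999. G_5 = 5765998.
G_5 = 5765998. HB_7(5765998) = 7^(7 + 1) + 3·7^3 + 3·7^2 + 3·7. Bump = 134219480. G_6 = 134219479.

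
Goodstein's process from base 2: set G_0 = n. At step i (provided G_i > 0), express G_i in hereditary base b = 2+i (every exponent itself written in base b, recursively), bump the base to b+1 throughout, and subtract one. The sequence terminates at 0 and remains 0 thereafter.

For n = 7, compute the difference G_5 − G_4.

776886

i=0: 7 = 2^2 + 2 + 1 (b=2); 2→3: 3^3 + 3 + 1 = 31; 31−1 = 30
i=1: 30 = 3^3 + 3 (b=3); 3→4: 4^4 + 4 = 260; 260−1 = 259
i=2: 259 = 4^4 + 3 (b=4); 4→5: 5^5 + 3 = 3128; 3128−1 = 3127
i=3: 3127 = 5^5 + 2 (b=5); 5→6: 6^6 + 2 = 46658; 46658−1 = 46657
i=4: 46657 = 6^6 + 1 (b=6); 6→7: 7^7 + 1 = 823544; 823544−1 = 823543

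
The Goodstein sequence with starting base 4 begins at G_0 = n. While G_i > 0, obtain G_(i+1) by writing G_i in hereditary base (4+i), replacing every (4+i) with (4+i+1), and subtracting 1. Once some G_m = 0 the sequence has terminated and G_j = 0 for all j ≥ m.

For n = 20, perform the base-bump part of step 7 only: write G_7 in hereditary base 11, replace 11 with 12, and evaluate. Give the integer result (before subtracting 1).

[0] 20 ≡ 4^2 + 4 (base 4). Lift 5: 30. −1: 29.
[1] 29 ≡ 5^2 + 4 (base 5). Lift 6: 40. −1: 39.
[2] 39 ≡ 6^2 + 3 (base 6). Lift 7: 52. −1: 51.
[3] 51 ≡ 7^2 + 2 (base 7). Lift 8: 66. −1: 65.
[4] 65 ≡ 8^2 + 1 (base 8). Lift 9: 82. −1: 81.
[5] 81 ≡ 9^2 (base 9). Lift 10: 100. −1: 99.
[6] 99 ≡ 9·10 + 9 (base 10). Lift 11: 108. −1: 107.

116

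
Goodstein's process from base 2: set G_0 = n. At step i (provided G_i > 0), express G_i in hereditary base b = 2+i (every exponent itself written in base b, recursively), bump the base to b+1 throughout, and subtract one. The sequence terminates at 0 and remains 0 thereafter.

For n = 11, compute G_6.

11 —HB2→ 2^(2 + 1) + 2 + 1 —bump→ 3^(3 + 1) + 3 + 1 = 85 —(−1)→ 84
84 —HB3→ 3^(3 + 1) + 3 —bump→ 4^(4 + 1) + 4 = 1028 —(−1)→ 1027
1027 —HB4→ 4^(4 + 1) + 3 —bump→ 5^(5 + 1) + 3 = 15628 —(−1)→ 15627
15627 —HB5→ 5^(5 + 1) + 2 —bump→ 6^(6 + 1) + 2 = 279938 —(−1)→ 279937
279937 —HB6→ 6^(6 + 1) + 1 —bump→ 7^(7 + 1) + 1 = 5764802 —(−1)→ 5764801
5764801 —HB7→ 7^(7 + 1) —bump→ 8^(8 + 1) = 134217728 —(−1)→ 134217727
134217727 —HB8→ 7·8^8 + 7·8^7 + 7·8^6 + 7·8^5 + 7·8^4 + 7·8^3 + 7·8^2 + 7·8 + 7 —bump→ 7·9^9 + 7·9^7 + 7·9^6 + 7·9^5 + 7·9^4 + 7·9^3 + 7·9^2 + 7·9 + 7 = 2749609303 —(−1)→ 2749609302

134217727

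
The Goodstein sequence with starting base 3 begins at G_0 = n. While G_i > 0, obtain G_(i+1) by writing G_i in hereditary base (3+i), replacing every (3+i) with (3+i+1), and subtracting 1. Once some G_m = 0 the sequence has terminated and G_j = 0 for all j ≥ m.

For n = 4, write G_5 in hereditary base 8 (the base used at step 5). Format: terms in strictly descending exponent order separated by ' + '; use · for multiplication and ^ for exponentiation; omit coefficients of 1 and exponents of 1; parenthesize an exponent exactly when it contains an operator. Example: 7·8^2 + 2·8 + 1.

1

G_0 = 4. HB_3(4) = 3 + 1. Bump = 5. G_1 = 4.
G_1 = 4. HB_4(4) = 4. Bump = 5. G_2 = 4.
G_2 = 4. HB_5(4) = 4. Bump = 4. G_3 = 3.
G_3 = 3. HB_6(3) = 3. Bump = 3. G_4 = 2.
G_4 = 2. HB_7(2) = 2. Bump = 2. G_5 = 1.
G_5 = 1. HB_8(1) = 1. Bump = 1. G_6 = 0.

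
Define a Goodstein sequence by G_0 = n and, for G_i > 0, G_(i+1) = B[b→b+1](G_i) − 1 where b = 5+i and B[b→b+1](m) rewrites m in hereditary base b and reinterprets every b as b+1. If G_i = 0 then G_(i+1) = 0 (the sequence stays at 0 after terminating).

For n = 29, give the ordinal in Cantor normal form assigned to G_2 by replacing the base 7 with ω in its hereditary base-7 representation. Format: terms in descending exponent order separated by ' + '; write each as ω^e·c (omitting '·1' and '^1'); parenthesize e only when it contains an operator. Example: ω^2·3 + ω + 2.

ω^2 + 2

(0) 29|_5 = 5^2 + 4 ↦ 6^2 + 4|_6 = 40 ⇒ 39
(1) 39|_6 = 6^2 + 3 ↦ 7^2 + 3|_7 = 52 ⇒ 51
(2) 51|_7 = 7^2 + 2 ↦ 8^2 + 2|_8 = 66 ⇒ 65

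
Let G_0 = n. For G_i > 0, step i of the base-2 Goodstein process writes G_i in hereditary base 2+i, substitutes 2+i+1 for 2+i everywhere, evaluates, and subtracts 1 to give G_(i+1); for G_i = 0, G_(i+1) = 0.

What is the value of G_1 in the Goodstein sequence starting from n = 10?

10 —HB2→ 2^(2 + 1) + 2 —bump→ 3^(3 + 1) + 3 = 84 —(−1)→ 83
83 —HB3→ 3^(3 + 1) + 2 —bump→ 4^(4 + 1) + 2 = 1026 —(−1)→ 1025

83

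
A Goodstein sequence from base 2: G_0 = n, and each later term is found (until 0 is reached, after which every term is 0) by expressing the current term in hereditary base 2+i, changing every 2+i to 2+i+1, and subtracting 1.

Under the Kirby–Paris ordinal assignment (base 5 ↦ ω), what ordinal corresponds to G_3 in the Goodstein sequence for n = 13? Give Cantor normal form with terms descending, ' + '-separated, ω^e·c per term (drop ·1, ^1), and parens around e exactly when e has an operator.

i=0: 13 = 2^(2 + 1) + 2^2 + 1 (b=2); 2→3: 3^(3 + 1) + 3^3 + 1 = 109; 109−1 = 108
i=1: 108 = 3^(3 + 1) + 3^3 (b=3); 3→4: 4^(4 + 1) + 4^4 = 1280; 1280−1 = 1279
i=2: 1279 = 4^(4 + 1) + 3·4^3 + 3·4^2 + 3·4 + 3 (b=4); 4→5: 5^(5 + 1) + 3·5^3 + 3·5^2 + 3·5 + 3 = 16093; 16093−1 = 16092
i=3: 16092 = 5^(5 + 1) + 3·5^3 + 3·5^2 + 3·5 + 2 (b=5); 5→6: 6^(6 + 1) + 3·6^3 + 3·6^2 + 3·6 + 2 = 280712; 280712−1 = 280711

ω^(ω + 1) + ω^3·3 + ω^2·3 + ω·3 + 2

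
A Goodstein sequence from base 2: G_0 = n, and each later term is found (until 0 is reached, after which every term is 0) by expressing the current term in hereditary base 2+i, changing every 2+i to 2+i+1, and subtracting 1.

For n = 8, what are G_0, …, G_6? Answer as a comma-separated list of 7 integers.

base 2: 8 = 2^(2 + 1); at 3: 3^(3 + 1) = 81; next = 80
base 3: 80 = 2·3^3 + 2·3^2 + 2·3 + 2; at 4: 2·4^4 + 2·4^2 + 2·4 + 2 = 554; next = 553
base 4: 553 = 2·4^4 + 2·4^2 + 2·4 + 1; at 5: 2·5^5 + 2·5^2 + 2·5 + 1 = 6311; next = 6310
base 5: 6310 = 2·5^5 + 2·5^2 + 2·5; at 6: 2·6^6 + 2·6^2 + 2·6 = 93396; next = 93395
base 6: 93395 = 2·6^6 + 2·6^2 + 6 + 5; at 7: 2·7^7 + 2·7^2 + 7 + 5 = 1647196; next = 1647195
base 7: 1647195 = 2·7^7 + 2·7^2 + 7 + 4; at 8: 2·8^8 + 2·8^2 + 8 + 4 = 33554572; next = 33554571

8, 80, 553, 6310, 93395, 1647195, 33554571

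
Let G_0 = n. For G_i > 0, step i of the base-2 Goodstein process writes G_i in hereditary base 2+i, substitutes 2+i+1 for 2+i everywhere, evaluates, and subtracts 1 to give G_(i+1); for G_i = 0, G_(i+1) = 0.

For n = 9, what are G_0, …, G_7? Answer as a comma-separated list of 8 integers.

G_0 = 9. HB_2(9) = 2^(2 + 1) + 1. Bump = 82. G_1 = 81.
G_1 = 81. HB_3(81) = 3^(3 + 1). Bump = 1024. G_2 = 1023.
G_2 = 1023. HB_4(1023) = 3·4^4 + 3·4^3 + 3·4^2 + 3·4 + 3. Bump = 9843. G_3 = 9842.
G_3 = 9842. HB_5(9842) = 3·5^5 + 3·5^3 + 3·5^2 + 3·5 + 2. Bump = 140744. G_4 = 140743.
G_4 = 140743. HB_6(140743) = 3·6^6 + 3·6^3 + 3·6^2 + 3·6 + 1. Bump = 2471827. G_5 = 2471826.
G_5 = 2471826. HB_7(2471826) = 3·7^7 + 3·7^3 + 3·7^2 + 3·7. Bump = 50333400. G_6 = 50333399.
G_6 = 50333399. HB_8(50333399) = 3·8^8 + 3·8^3 + 3·8^2 + 2·8 + 7. Bump = 1162263922. G_7 = 1162263921.

9, 81, 1023, 9842, 140743, 2471826, 50333399, 1162263921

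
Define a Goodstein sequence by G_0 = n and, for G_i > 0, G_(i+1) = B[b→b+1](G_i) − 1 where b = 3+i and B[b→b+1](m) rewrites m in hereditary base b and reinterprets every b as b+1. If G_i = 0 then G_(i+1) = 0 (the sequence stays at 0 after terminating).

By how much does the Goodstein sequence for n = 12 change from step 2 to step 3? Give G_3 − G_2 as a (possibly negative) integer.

10

i=0: 12 = 3^2 + 3 (b=3); 3→4: 4^2 + 4 = 20; 20−1 = 19
i=1: 19 = 4^2 + 3 (b=4); 4→5: 5^2 + 3 = 28; 28−1 = 27
i=2: 27 = 5^2 + 2 (b=5); 5→6: 6^2 + 2 = 38; 38−1 = 37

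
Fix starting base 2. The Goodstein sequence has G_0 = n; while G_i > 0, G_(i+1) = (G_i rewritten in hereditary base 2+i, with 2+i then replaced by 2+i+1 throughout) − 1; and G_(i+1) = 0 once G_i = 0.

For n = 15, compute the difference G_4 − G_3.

307841

G_0 = 15. HB_2(15) = 2^(2 + 1) + 2^2 + 2 + 1. Bump = 112. G_1 = 111.
G_1 = 111. HB_3(111) = 3^(3 + 1) + 3^3 + 3. Bump = 1284. G_2 = 1283.
G_2 = 1283. HB_4(1283) = 4^(4 + 1) + 4^4 + 3. Bump = 18753. G_3 = 18752.
G_3 = 18752. HB_5(18752) = 5^(5 + 1) + 5^5 + 2. Bump = 326594. G_4 = 326593.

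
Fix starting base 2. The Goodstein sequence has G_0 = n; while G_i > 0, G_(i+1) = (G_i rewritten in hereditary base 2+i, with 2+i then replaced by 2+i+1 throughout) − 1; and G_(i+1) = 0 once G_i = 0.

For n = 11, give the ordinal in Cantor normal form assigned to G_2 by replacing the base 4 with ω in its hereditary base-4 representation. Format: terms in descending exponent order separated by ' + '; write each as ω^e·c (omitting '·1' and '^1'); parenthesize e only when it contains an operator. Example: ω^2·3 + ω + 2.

[0] 11 ≡ 2^(2 + 1) + 2 + 1 (base 2). Lift 3: 85. −1: 84.
[1] 84 ≡ 3^(3 + 1) + 3 (base 3). Lift 4: 1028. −1: 1027.
[2] 1027 ≡ 4^(4 + 1) + 3 (base 4). Lift 5: 15628. −1: 15627.

ω^(ω + 1) + 3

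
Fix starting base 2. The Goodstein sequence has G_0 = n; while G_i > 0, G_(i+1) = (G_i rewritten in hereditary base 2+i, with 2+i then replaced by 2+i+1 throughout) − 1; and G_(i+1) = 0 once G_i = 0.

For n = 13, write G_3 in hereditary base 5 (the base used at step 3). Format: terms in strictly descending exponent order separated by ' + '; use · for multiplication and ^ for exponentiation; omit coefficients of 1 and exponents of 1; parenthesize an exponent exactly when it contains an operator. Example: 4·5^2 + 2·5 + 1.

(0) 13|_2 = 2^(2 + 1) + 2^2 + 1 ↦ 3^(3 + 1) + 3^3 + 1|_3 = 109 ⇒ 108
(1) 108|_3 = 3^(3 + 1) + 3^3 ↦ 4^(4 + 1) + 4^4|_4 = 1280 ⇒ 1279
(2) 1279|_4 = 4^(4 + 1) + 3·4^3 + 3·4^2 + 3·4 + 3 ↦ 5^(5 + 1) + 3·5^3 + 3·5^2 + 3·5 + 3|_5 = 16093 ⇒ 16092
(3) 16092|_5 = 5^(5 + 1) + 3·5^3 + 3·5^2 + 3·5 + 2 ↦ 6^(6 + 1) + 3·6^3 + 3·6^2 + 3·6 + 2|_6 = 280712 ⇒ 280711

5^(5 + 1) + 3·5^3 + 3·5^2 + 3·5 + 2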